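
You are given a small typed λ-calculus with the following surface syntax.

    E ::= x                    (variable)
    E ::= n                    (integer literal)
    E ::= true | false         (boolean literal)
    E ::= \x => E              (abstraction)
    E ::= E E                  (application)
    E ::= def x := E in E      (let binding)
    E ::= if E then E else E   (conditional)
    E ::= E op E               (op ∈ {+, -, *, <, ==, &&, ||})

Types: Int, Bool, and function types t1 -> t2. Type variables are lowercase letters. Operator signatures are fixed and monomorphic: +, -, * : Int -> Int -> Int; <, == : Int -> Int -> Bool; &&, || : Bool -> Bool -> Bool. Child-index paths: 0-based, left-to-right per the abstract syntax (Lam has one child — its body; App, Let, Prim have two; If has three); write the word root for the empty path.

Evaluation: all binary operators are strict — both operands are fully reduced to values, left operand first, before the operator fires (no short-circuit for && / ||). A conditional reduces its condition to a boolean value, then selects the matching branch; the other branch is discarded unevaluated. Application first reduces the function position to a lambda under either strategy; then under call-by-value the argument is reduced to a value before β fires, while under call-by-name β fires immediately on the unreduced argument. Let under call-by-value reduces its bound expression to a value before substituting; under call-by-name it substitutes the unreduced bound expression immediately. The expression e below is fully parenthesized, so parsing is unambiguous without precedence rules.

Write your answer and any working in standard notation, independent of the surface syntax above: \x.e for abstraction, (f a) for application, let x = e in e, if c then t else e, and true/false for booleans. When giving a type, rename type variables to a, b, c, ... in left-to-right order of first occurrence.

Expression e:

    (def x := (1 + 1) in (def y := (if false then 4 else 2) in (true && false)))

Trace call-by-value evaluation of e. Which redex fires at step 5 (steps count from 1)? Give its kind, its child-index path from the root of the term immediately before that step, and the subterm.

Answer: delta at root : (true && false)

Trace:
step 0: (let x = (1 + 1) in (let y = (if false then 4 else 2) in (true && false)))
step 1: [delta@0] (let x = 2 in (let y = (if false then 4 else 2) in (true && false)))
step 2: [let@root] (let y = (if false then 4 else 2) in (true && false))
step 3: [if@0] (let y = 2 in (true && false))
step 4: [let@root] (true && false)
step 5: [delta@root] false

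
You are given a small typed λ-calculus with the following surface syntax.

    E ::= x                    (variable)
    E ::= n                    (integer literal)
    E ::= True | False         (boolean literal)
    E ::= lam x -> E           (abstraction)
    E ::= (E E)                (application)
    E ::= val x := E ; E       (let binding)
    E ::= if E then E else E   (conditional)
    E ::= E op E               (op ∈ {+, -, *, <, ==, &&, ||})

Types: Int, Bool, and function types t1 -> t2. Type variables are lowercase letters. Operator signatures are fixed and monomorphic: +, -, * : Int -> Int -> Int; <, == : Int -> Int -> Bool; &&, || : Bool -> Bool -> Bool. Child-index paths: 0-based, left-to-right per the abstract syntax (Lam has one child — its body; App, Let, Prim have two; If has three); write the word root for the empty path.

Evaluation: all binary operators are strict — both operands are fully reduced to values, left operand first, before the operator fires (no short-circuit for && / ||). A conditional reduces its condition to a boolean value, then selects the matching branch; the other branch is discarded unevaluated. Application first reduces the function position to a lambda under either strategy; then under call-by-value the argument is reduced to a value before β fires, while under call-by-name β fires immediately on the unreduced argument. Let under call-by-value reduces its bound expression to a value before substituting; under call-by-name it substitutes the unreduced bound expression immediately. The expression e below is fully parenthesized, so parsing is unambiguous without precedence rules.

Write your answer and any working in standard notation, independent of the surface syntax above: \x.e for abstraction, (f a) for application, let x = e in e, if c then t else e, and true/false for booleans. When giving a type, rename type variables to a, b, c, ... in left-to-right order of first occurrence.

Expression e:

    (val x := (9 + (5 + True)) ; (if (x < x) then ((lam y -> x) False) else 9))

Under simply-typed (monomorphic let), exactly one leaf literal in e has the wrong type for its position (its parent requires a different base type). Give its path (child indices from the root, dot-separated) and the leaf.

Trace:
  unify Int ~ Int
  unify Int ~ Int
  unify Bool ~ Int
  FAIL: mismatch Bool ~ Int

Answer: 0.1.1 : true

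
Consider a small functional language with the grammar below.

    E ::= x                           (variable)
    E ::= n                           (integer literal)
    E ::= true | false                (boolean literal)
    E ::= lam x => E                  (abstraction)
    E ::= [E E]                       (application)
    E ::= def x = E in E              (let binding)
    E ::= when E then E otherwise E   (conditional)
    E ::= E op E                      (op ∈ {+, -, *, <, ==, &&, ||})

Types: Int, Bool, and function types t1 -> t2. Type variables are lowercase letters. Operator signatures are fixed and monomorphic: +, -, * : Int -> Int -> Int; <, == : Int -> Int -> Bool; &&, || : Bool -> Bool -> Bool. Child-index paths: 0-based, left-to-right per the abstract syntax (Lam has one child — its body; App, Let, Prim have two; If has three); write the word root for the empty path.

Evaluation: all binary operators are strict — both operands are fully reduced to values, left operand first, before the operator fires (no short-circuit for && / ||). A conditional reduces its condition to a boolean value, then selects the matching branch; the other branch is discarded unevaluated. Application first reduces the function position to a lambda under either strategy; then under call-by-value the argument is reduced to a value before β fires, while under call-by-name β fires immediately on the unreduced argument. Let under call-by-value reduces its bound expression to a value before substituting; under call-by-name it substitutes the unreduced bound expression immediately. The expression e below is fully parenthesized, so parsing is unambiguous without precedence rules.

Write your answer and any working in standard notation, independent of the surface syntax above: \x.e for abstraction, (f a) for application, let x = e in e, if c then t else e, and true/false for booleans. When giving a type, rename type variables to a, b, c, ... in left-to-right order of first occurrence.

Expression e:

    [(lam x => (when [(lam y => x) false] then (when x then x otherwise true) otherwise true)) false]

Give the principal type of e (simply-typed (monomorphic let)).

Working:
x : a
\y._ : b -> a
  unify b -> a ~ Bool -> c
  unify b ~ Bool
  unify a ~ c
_ _ : c
  unify c ~ Bool
x : Bool
  unify Bool ~ Bool
x : Bool
  unify Bool ~ Bool
  unify Bool ~ Bool
\x._ : Bool -> Bool
  unify Bool -> Bool ~ Bool -> d
  unify Bool ~ Bool
  unify Bool ~ d
_ _ : Bool

Answer: Bool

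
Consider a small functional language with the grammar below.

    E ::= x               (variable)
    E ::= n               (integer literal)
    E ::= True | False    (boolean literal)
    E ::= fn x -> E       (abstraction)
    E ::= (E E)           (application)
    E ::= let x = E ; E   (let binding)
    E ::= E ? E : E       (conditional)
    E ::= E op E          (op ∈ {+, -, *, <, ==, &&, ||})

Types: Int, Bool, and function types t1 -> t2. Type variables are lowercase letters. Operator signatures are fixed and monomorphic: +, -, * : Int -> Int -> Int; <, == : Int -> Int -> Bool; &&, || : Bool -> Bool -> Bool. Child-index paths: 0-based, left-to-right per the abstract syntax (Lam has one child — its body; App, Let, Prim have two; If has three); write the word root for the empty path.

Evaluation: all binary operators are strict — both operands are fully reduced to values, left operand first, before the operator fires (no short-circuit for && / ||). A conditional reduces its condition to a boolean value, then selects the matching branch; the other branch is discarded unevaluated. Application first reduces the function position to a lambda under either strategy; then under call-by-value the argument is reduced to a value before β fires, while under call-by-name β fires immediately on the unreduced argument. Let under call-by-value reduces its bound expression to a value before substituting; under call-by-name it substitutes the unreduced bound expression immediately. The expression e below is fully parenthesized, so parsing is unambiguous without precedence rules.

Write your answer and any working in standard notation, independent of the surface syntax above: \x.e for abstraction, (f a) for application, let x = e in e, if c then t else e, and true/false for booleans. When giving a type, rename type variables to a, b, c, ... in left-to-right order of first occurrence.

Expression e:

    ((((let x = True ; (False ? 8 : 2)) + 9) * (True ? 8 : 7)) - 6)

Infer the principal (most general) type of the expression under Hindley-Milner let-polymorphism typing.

Answer: Int

Derivation:
let x : Bool
  unify Bool ~ Bool
  unify Int ~ Int
  unify Int ~ Int
  unify Int ~ Int
  unify Int ~ Int
  unify Bool ~ Bool
  unify Int ~ Int
  unify Int ~ Int
  unify Int ~ Int
  unify Int ~ Int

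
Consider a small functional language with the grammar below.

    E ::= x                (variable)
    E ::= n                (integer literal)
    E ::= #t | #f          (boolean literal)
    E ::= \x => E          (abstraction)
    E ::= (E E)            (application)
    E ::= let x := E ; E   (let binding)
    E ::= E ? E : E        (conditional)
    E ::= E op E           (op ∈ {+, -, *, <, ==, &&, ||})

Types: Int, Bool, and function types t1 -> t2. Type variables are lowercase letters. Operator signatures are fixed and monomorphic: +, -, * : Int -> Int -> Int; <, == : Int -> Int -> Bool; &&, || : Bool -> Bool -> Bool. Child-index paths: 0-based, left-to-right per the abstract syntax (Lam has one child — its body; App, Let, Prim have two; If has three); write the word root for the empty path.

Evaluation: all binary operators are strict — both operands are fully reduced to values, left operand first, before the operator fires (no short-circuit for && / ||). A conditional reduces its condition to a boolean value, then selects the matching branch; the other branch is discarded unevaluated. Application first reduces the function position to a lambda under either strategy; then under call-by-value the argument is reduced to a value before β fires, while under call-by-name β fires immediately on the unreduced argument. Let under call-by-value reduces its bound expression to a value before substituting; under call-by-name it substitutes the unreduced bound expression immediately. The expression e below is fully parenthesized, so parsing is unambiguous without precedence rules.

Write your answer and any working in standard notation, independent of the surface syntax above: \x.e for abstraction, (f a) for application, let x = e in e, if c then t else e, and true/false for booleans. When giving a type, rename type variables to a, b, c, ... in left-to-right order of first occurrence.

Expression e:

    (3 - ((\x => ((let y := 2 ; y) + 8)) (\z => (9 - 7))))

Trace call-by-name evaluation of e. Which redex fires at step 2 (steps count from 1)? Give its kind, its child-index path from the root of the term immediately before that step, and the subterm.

Working:
step 0: (3 - ((\x.((let y = 2 in y) + 8)) (\z.(9 - 7))))
step 1: [beta@1] (3 - ((let y = 2 in y) + 8))
step 2: [let@1.0] (3 - (2 + 8))

Answer: let at 1.0 : (let y = 2 in y)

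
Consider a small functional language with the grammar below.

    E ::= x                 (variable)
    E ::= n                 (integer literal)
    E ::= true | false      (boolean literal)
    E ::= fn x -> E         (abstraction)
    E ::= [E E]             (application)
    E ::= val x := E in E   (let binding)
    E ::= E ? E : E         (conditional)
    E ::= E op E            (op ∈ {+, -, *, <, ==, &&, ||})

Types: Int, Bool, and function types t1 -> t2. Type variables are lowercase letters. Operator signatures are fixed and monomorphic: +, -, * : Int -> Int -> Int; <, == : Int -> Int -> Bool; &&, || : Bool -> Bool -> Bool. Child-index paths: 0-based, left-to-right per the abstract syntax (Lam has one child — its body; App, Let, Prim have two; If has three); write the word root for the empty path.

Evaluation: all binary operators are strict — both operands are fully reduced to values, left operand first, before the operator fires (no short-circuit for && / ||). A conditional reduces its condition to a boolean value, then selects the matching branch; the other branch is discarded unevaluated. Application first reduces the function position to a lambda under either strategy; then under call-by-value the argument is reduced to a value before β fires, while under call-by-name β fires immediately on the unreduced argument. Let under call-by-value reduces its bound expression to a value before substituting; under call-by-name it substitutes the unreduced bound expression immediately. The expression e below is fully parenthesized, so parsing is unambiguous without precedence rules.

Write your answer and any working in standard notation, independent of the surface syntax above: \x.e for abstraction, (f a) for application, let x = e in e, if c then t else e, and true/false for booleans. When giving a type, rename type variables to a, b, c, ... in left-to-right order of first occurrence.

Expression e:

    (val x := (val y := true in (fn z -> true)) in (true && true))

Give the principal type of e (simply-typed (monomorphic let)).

Working:
let y : Bool
\z._ : a -> Bool
let x : a -> Bool
  unify Bool ~ Bool
  unify Bool ~ Bool

Answer: Bool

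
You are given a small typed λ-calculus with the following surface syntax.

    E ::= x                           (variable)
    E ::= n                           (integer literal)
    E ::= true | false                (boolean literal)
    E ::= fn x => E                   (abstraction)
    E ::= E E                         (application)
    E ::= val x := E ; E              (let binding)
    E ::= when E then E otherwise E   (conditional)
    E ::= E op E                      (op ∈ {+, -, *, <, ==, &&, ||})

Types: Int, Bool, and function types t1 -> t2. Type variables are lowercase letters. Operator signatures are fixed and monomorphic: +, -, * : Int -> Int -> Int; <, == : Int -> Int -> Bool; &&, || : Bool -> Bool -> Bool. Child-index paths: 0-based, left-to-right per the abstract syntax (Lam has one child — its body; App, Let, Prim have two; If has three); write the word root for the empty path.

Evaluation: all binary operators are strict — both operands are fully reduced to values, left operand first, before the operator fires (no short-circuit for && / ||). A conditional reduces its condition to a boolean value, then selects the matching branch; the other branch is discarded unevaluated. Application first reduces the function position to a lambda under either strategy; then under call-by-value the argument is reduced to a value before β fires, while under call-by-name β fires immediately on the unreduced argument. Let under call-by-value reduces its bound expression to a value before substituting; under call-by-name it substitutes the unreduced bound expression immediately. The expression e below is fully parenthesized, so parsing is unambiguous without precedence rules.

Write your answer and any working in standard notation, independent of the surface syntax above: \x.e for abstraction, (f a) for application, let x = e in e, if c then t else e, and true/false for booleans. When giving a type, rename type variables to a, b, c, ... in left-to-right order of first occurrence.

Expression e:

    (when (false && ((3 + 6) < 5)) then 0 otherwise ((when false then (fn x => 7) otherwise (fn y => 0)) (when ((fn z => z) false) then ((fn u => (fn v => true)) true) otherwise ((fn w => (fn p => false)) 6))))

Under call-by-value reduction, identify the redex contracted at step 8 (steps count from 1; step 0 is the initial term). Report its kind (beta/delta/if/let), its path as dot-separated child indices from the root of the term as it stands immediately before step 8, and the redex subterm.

Answer: beta at 1 : ((\w.(\p.false)) 6)

Derivation:
step 0: (if (false && ((3 + 6) < 5)) then 0 else ((if false then (\x.7) else (\y.0)) (if ((\z.z) false) then ((\u.(\v.true)) true) else ((\w.(\p.false)) 6))))
step 1: [delta@0.1.0] (if (false && (9 < 5)) then 0 else ((if false then (\x.7) else (\y.0)) (if ((\z.z) false) then ((\u.(\v.true)) true) else ((\w.(\p.false)) 6))))
step 2: [delta@0.1] (if (false && false) then 0 else ((if false then (\x.7) else (\y.0)) (if ((\z.z) false) then ((\u.(\v.true)) true) else ((\w.(\p.false)) 6))))
step 3: [delta@0] (if false then 0 else ((if false then (\x.7) else (\y.0)) (if ((\z.z) false) then ((\u.(\v.true)) true) else ((\w.(\p.false)) 6))))
step 4: [if@root] ((if false then (\x.7) else (\y.0)) (if ((\z.z) false) then ((\u.(\v.true)) true) else ((\w.(\p.false)) 6)))
step 5: [if@0] ((\y.0) (if ((\z.z) false) then ((\u.(\v.true)) true) else ((\w.(\p.false)) 6)))
step 6: [beta@1.0] ((\y.0) (if false then ((\u.(\v.true)) true) else ((\w.(\p.false)) 6)))
step 7: [if@1] ((\y.0) ((\w.(\p.false)) 6))
step 8: [beta@1] ((\y.0) (\p.false))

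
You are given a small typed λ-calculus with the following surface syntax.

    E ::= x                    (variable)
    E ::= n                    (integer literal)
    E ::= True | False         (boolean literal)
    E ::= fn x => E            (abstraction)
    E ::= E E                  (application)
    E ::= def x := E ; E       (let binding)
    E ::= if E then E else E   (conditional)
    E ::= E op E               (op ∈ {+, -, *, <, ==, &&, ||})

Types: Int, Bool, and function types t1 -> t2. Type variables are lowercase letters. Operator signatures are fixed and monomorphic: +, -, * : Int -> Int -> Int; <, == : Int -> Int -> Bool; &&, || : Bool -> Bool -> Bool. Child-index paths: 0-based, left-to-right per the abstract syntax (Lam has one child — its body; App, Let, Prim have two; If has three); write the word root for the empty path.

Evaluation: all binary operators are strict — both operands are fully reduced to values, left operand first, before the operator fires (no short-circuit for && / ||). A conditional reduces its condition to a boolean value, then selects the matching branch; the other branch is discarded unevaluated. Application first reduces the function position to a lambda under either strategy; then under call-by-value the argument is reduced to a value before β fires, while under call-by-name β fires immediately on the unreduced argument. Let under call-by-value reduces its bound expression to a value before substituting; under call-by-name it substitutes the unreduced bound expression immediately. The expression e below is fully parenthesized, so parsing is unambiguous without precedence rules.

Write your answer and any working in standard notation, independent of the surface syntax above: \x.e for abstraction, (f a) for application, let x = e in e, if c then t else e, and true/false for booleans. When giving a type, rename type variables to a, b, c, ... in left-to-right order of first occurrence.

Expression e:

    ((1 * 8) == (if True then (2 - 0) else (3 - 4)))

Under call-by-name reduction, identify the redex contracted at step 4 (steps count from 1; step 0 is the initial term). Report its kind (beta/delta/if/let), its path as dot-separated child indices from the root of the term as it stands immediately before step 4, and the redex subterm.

Answer: delta at root : (8 == 2)

Working:
step 0: ((1 * 8) == (if true then (2 - 0) else (3 - 4)))
step 1: [delta@0] (8 == (if true then (2 - 0) else (3 - 4)))
step 2: [if@1] (8 == (2 - 0))
step 3: [delta@1] (8 == 2)
step 4: [delta@root] false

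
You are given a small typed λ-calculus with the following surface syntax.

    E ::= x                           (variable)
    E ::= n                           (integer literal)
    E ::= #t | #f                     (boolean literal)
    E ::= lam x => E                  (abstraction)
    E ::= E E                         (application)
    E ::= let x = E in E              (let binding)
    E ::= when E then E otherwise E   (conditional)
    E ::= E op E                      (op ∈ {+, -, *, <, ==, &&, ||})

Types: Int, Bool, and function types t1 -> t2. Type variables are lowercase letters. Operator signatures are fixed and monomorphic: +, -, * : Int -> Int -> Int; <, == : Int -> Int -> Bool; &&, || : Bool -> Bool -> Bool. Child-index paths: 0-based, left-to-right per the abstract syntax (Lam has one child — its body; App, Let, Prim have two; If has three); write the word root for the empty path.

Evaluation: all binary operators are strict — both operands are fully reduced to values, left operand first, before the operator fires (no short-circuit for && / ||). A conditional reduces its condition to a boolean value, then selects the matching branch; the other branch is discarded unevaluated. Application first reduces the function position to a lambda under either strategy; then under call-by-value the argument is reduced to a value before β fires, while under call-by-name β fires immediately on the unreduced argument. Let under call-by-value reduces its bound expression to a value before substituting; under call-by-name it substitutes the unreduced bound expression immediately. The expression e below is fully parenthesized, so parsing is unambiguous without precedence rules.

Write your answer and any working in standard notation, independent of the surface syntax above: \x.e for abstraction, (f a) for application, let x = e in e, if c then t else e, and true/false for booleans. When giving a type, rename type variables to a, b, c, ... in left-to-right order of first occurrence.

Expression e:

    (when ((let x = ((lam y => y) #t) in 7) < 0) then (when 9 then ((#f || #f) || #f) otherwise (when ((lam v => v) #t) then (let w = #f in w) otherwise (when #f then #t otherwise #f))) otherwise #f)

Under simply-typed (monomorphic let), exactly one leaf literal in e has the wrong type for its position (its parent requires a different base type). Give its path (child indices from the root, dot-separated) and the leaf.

Derivation:
y : a
\y._ : a -> a
  unify a -> a ~ Bool -> b
  unify a ~ Bool
  unify Bool ~ b
_ _ : Bool
let x : Bool
  unify Int ~ Int
  unify Int ~ Int
  unify Bool ~ Bool
  unify Int ~ Bool
  FAIL: mismatch Int ~ Bool

Answer: 1.0 : 9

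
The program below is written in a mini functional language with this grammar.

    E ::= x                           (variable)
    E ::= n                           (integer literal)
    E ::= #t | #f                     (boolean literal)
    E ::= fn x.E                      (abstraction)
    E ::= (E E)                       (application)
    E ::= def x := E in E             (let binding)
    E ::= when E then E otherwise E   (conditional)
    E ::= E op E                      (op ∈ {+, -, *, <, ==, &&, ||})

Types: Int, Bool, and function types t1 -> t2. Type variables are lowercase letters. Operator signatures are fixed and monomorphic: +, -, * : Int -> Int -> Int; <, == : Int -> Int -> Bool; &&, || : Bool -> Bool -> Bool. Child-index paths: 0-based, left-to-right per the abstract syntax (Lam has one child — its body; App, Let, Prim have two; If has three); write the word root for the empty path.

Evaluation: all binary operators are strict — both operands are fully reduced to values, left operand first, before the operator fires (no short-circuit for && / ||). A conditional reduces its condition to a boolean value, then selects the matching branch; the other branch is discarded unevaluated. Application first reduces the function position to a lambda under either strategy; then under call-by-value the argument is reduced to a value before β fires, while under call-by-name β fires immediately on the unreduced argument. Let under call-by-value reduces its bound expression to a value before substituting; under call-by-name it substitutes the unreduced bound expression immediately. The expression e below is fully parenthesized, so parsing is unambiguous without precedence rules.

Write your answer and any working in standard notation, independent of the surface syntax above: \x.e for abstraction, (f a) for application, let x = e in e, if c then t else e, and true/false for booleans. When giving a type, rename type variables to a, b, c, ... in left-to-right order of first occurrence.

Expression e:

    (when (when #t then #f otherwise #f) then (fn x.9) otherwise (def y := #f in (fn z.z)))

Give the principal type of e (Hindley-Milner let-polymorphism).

Working:
  unify Bool ~ Bool
  unify Bool ~ Bool
  unify Bool ~ Bool
\x._ : a -> Int
let y : Bool
z : b
\z._ : b -> b
  unify a -> Int ~ b -> b
  unify a ~ b
  unify Int ~ b

Answer: Int -> Int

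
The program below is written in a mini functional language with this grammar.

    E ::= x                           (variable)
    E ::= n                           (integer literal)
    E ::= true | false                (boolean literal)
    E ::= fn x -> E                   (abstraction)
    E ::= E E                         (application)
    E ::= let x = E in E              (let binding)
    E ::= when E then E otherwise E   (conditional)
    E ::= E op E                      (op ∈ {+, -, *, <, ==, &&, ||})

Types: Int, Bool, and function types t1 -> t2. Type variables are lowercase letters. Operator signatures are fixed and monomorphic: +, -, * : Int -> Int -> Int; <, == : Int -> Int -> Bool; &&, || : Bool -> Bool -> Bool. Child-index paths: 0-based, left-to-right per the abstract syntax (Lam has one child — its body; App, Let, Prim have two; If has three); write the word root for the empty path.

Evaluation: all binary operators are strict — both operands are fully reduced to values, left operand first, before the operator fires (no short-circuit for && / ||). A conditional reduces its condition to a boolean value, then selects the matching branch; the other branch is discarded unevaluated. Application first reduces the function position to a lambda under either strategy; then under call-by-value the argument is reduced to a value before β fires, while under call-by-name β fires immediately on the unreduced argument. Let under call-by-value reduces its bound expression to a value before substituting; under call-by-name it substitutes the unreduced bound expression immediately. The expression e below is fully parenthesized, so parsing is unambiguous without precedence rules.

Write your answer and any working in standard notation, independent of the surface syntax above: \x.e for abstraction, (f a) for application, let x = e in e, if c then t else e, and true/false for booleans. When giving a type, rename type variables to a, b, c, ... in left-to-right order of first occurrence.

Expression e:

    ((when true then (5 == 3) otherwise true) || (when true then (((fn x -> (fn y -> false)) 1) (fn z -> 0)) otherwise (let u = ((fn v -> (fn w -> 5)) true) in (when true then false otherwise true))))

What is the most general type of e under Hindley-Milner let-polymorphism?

Answer: Bool

Derivation:
  unify Bool ~ Bool
  unify Int ~ Int
  unify Int ~ Int
  unify Bool ~ Bool
  unify Bool ~ Bool
  unify Bool ~ Bool
\y._ : b -> Bool
\x._ : a -> b -> Bool
  unify a -> b -> Bool ~ Int -> c
  unify a ~ Int
  unify b -> Bool ~ c
_ _ : b -> Bool
\z._ : d -> Int
  unify b -> Bool ~ (d -> Int) -> e
  unify b ~ d -> Int
  unify Bool ~ e
_ _ : Bool
\w._ : g -> Int
\v._ : f -> g -> Int
  unify f -> g -> Int ~ Bool -> h
  unify f ~ Bool
  unify g -> Int ~ h
_ _ : g -> Int
let u : forall. g -> Int
  unify Bool ~ Bool
  unify Bool ~ Bool
  unify Bool ~ Bool
  unify Bool ~ Bool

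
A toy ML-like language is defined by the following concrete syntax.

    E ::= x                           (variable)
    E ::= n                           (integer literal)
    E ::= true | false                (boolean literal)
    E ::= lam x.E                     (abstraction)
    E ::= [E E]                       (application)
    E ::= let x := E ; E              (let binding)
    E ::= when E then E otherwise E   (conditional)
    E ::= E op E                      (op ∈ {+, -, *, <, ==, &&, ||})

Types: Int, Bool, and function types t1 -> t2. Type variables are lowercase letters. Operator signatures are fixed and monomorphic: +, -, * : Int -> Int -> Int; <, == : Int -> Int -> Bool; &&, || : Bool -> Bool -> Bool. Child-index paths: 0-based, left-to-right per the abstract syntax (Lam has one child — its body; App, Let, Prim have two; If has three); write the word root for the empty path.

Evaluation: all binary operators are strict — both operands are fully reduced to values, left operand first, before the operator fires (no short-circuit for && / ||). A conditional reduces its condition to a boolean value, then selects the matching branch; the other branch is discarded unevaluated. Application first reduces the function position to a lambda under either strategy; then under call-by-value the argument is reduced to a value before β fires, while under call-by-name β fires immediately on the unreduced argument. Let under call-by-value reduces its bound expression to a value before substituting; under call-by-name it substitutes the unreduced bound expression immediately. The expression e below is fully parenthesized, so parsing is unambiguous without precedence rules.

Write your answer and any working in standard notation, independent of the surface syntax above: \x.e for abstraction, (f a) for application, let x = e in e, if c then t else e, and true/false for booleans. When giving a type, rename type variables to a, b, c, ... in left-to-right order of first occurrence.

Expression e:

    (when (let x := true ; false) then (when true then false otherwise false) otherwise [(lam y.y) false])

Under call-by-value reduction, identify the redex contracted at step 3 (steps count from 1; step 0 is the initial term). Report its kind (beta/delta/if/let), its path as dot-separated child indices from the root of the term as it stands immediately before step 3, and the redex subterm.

Working:
step 0: (if (let x = true in false) then (if true then false else false) else ((\y.y) false))
step 1: [let@0] (if false then (if true then false else false) else ((\y.y) false))
step 2: [if@root] ((\y.y) false)
step 3: [beta@root] false

Answer: beta at root : ((\y.y) false)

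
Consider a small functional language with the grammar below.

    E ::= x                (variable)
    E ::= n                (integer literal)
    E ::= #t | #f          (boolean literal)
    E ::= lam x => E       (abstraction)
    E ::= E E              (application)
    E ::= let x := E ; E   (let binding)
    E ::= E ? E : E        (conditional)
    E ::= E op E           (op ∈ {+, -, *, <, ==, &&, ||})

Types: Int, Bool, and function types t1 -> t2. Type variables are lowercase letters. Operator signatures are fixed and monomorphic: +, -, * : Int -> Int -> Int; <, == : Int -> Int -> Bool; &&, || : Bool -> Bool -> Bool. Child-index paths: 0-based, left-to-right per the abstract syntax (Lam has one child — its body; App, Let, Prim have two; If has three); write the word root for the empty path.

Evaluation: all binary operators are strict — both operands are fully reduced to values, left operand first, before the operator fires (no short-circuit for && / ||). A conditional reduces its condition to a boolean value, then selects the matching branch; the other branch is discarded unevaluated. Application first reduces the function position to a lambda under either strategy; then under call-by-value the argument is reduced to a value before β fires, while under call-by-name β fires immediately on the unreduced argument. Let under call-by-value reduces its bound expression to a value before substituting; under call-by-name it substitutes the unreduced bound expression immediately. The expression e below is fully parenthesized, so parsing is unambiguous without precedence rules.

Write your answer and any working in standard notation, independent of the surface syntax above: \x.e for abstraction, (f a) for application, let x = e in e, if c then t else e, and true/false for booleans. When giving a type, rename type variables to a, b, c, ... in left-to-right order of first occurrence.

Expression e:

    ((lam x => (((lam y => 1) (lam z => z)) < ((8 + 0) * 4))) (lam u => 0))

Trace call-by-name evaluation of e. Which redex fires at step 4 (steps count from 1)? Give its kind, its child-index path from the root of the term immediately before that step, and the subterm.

Working:
step 0: ((\x.(((\y.1) (\z.z)) < ((8 + 0) * 4))) (\u.0))
step 1: [beta@root] (((\y.1) (\z.z)) < ((8 + 0) * 4))
step 2: [beta@0] (1 < ((8 + 0) * 4))
step 3: [delta@1.0] (1 < (8 * 4))
step 4: [delta@1] (1 < 32)

Answer: delta at 1 : (8 * 4)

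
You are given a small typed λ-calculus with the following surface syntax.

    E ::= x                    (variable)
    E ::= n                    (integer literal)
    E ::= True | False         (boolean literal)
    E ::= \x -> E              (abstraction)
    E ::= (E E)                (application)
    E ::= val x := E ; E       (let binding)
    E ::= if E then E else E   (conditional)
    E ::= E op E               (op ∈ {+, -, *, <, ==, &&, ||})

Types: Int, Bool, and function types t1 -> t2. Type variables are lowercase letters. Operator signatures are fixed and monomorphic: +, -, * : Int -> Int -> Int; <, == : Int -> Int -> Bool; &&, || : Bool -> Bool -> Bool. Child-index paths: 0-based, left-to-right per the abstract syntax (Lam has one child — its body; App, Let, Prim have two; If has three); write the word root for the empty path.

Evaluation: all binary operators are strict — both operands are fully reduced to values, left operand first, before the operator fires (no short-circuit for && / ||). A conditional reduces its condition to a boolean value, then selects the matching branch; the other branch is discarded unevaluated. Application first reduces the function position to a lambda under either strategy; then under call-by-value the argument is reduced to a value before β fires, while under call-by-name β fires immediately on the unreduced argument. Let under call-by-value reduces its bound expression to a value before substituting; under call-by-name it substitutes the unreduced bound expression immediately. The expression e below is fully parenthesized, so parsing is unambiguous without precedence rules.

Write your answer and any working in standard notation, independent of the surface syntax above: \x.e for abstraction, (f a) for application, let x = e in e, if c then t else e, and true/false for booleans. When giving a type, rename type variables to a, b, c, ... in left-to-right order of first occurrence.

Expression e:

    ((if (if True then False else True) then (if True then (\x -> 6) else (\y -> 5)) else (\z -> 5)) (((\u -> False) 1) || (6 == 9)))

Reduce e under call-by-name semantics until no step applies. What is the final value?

Answer: 5

Trace:
step 0: ((if (if true then false else true) then (if true then (\x.6) else (\y.5)) else (\z.5)) (((\u.false) 1) || (6 == 9)))
step 1: [if@0.0] ((if false then (if true then (\x.6) else (\y.5)) else (\z.5)) (((\u.false) 1) || (6 == 9)))
step 2: [if@0] ((\z.5) (((\u.false) 1) || (6 == 9)))
step 3: [beta@root] 5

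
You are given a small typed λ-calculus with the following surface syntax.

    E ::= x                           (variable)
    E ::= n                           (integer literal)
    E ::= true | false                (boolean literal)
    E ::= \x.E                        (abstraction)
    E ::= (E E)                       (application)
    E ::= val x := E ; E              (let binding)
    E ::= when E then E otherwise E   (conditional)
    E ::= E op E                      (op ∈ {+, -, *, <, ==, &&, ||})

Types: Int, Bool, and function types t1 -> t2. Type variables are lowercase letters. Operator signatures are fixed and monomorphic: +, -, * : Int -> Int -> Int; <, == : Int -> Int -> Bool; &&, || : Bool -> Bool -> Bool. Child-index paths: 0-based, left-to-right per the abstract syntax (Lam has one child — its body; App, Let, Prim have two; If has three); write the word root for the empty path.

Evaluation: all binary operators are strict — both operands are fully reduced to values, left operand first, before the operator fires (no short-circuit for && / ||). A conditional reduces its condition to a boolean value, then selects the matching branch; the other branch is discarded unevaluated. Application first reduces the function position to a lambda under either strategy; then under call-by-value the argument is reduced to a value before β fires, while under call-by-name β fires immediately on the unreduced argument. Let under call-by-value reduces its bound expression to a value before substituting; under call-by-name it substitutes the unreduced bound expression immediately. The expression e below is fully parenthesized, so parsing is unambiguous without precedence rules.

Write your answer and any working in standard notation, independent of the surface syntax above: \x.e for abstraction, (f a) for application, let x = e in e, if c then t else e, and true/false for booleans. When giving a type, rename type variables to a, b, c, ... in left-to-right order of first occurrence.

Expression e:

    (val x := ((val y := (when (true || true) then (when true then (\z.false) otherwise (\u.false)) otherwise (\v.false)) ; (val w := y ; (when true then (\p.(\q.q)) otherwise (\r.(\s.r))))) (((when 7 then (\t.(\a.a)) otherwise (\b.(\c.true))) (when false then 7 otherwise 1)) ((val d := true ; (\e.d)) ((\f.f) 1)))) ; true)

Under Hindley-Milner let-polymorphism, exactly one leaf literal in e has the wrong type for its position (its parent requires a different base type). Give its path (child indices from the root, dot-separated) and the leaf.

Working:
  unify Bool ~ Bool
  unify Bool ~ Bool
  unify Bool ~ Bool
  unify Bool ~ Bool
\z._ : a -> Bool
\u._ : b -> Bool
  unify a -> Bool ~ b -> Bool
  unify a ~ b
  unify Bool ~ Bool
\v._ : c -> Bool
  unify b -> Bool ~ c -> Bool
  unify b ~ c
  unify Bool ~ Bool
let y : forall. c -> Bool
y : d -> Bool
let w : forall. d -> Bool
  unify Bool ~ Bool
q : f
\q._ : f -> f
\p._ : e -> f -> f
r : g
\s._ : h -> g
\r._ : g -> h -> g
  unify e -> f -> f ~ g -> h -> g
  unify e ~ g
  unify f -> f ~ h -> g
  unify f ~ h
  unify h ~ g
  unify Int ~ Bool
  FAIL: mismatch Int ~ Bool

Answer: 0.1.0.0.0 : 7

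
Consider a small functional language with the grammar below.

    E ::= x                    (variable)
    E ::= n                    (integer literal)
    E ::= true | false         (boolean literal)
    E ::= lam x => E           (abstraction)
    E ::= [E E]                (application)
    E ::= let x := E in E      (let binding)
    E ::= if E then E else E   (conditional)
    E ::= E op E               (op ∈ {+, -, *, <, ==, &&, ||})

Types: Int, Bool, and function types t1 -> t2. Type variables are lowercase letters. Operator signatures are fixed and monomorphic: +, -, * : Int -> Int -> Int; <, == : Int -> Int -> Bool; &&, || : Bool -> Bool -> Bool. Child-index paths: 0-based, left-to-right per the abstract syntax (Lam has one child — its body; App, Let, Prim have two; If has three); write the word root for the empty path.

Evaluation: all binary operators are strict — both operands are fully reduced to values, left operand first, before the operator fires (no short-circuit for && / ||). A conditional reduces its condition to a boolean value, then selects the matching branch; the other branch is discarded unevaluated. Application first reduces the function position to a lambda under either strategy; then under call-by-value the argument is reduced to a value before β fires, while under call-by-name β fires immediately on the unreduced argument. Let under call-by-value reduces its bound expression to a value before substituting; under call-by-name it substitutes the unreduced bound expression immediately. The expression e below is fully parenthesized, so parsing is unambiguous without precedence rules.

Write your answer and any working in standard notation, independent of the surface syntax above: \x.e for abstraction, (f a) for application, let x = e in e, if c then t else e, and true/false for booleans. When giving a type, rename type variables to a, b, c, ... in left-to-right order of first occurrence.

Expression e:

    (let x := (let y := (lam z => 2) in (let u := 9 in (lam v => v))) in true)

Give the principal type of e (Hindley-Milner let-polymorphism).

Answer: Bool

Working:
\z._ : a -> Int
let y : forall. a -> Int
let u : Int
v : b
\v._ : b -> b
let x : forall. b -> b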